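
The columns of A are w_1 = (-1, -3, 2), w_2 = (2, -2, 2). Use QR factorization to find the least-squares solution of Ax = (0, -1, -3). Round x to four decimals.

x = (-0.0385, -0.3077)

w_1 = (-1, -3, 2); ‖w_1‖ = 3.7417, so e_1 = (-0.2673, -0.8018, 0.5345).
e_1·w_2 = (-0.2673)·2 + (-0.8018)·(-2) + 0.5345·2 = 2.1381.
u_2 = w_2 − 2.1381·e_1 = (2.5714, -0.2857, 0.8571).
‖u_2‖ = 2.7255, so e_2 = (0.9435, -0.1048, 0.3145).
Qᵀb = (-0.8018, -0.8386).
Back-substitute: x_2 = -0.8386/2.7255 = -0.3077.
x_1 = (-0.8018 − 2.1381·(-0.3077))/3.7417 = -0.0385.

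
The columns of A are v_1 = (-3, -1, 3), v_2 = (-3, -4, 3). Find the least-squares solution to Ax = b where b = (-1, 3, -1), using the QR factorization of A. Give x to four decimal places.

v_1 = (-3, -1, 3); ‖v_1‖ = 4.3589, so q_1 = (-0.6882, -0.2294, 0.6882).
q_1·v_2 = (-0.6882)·(-3) + (-0.2294)·(-4) + 0.6882·3 = 5.0471.
u_2 = v_2 − 5.0471·q_1 = (0.4737, -2.8421, -0.4737).
‖u_2‖ = 2.9200, so q_2 = (0.1622, -0.9733, -0.1622).
Qᵀb = (-0.6882, -2.9200).
Back-substitute: x_2 = -2.9200/2.9200 = -1.0000.
x_1 = (-0.6882 − 5.0471·(-1.0000))/4.3589 = 1.0000.

x = (1.0000, -1.0000)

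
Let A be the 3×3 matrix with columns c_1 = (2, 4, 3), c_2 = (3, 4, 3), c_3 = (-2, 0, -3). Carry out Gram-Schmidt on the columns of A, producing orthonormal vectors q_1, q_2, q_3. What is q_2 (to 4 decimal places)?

c_1 = (2, 4, 3); ‖c_1‖ = 5.3852, so q_1 = (0.3714, 0.7428, 0.5571).
q_1·c_2 = 0.3714·3 + 0.7428·4 + 0.5571·3 = 5.7566.
u_2 = c_2 − 5.7566·q_1 = (0.8621, -0.2759, -0.2069).
‖u_2‖ = 0.9285, so q_2 = (0.9285, -0.2971, -0.2228).

q_2 = (0.9285, -0.2971, -0.2228)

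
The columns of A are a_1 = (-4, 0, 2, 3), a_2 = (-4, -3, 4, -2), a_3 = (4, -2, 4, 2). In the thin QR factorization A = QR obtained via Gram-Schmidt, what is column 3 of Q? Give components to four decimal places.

e_3 = (0.6153, -0.2723, 0.6159, 0.4098)

a_1 = (-4, 0, 2, 3); ‖a_1‖ = 5.3852, so e_1 = (-0.7428, 0.0000, 0.3714, 0.5571).
e_1·a_2 = (-0.7428)·(-4) + 0.0000·(-3) + 0.3714·4 + 0.5571·(-2) = 3.3425.
u_2 = a_2 − 3.3425·e_1 = (-1.5172, -3.0000, 2.7586, -3.8621).
‖u_2‖ = 5.8161, so e_2 = (-0.2609, -0.5158, 0.4743, -0.6640).
e_1·a_3 = (-0.7428)·4 + 0.0000·(-2) + 0.3714·4 + 0.5571·2 = -0.3714; e_2·a_3 = (-0.2609)·4 + (-0.5158)·(-2) + 0.4743·4 + (-0.6640)·2 = 0.5573.
u_3 = a_3 + 0.3714·e_1 − 0.5573·e_2 = (3.8695, -1.7125, 3.8736, 2.5770).
‖u_3‖ = 6.2890, so e_3 = (0.6153, -0.2723, 0.6159, 0.4098).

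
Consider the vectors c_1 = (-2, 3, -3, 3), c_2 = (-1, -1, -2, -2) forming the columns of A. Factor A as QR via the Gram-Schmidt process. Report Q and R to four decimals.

Q = [[-0.3592, -0.3372], [0.5388, -0.2861], [-0.5388, -0.6641], [0.5388, -0.6028]], R = [[5.5678, -0.1796], [0.0000, 3.1572]]

c_1 = (-2, 3, -3, 3); ‖c_1‖ = 5.5678, so q_1 = (-0.3592, 0.5388, -0.5388, 0.5388).
q_1·c_2 = (-0.3592)·(-1) + 0.5388·(-1) + (-0.5388)·(-2) + 0.5388·(-2) = -0.1796.
u_2 = c_2 + 0.1796·q_1 = (-1.0645, -0.9032, -2.0968, -1.9032).
‖u_2‖ = 3.1572, so q_2 = (-0.3372, -0.2861, -0.6641, -0.6028).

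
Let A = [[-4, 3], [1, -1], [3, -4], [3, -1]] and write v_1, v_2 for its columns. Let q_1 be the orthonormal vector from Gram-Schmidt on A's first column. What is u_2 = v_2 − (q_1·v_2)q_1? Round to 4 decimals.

v_1 = (-4, 1, 3, 3); ‖v_1‖ = 5.9161, so q_1 = (-0.6761, 0.1690, 0.5071, 0.5071).
q_1·v_2 = (-0.6761)·3 + 0.1690·(-1) + 0.5071·(-4) + 0.5071·(-1) = -4.7329.
u_2 = v_2 + 4.7329·q_1 = (-0.2000, -0.2000, -1.6000, 1.4000).

u_2 = (-0.2000, -0.2000, -1.6000, 1.4000)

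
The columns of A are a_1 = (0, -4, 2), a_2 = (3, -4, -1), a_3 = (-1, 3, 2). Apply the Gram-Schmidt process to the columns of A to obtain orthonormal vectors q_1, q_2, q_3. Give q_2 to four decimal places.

a_1 = (0, -4, 2); ‖a_1‖ = 4.4721, so q_1 = (0.0000, -0.8944, 0.4472).
q_1·a_2 = 0.0000·3 + (-0.8944)·(-4) + 0.4472·(-1) = 3.1305.
u_2 = a_2 − 3.1305·q_1 = (3.0000, -1.2000, -2.4000).
‖u_2‖ = 4.0249, so q_2 = (0.7454, -0.2981, -0.5963).

q_2 = (0.7454, -0.2981, -0.5963)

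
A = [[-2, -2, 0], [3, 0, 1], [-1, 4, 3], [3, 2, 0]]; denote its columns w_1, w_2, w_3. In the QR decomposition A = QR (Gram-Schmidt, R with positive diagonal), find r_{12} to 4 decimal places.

r_{12} = 1.2511

w_1 = (-2, 3, -1, 3); ‖w_1‖ = 4.7958, so e_1 = (-0.4170, 0.6255, -0.2085, 0.6255).
r_{12} = e_1·w_2 = 1.2511.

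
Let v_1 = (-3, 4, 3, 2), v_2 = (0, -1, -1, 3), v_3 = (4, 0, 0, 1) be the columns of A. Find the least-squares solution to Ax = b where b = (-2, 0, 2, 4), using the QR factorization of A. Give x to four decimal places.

e_1 = v_1/‖v_1‖ = (-3, 4, 3, 2)/6.1644 = (-0.4867, 0.6489, 0.4867, 0.3244).
r_{12} = e_1·v_2 = -0.1622.
u_2 = v_2 + 0.1622·e_1 = (-0.0789, -0.8947, -0.9211, 3.0526).
‖u_2‖ = 3.3127, so e_2 = (-0.0238, -0.2701, -0.2780, 0.9215).
r_{13} = e_1·v_3 = -1.6222; r_{23} = e_2·v_3 = 0.8262.
u_3 = v_3 + 1.6222·e_1 − 0.8262·e_2 = (3.2302, 1.2758, 1.0192, 0.7650).
‖u_3‖ = 3.6994, so e_3 = (0.8732, 0.3449, 0.2755, 0.2068).
Qᵀb = (3.2444, 3.1776, -0.3682).
Back-substitute: x_3 = -0.3682/3.6994 = -0.0995.
x_2 = (3.1776 − 0.8262·(-0.0995))/3.3127 = 0.9841.
x_1 = (3.2444 + 0.1622·0.9841 + 1.6222·(-0.0995))/6.1644 = 0.5260.

x = (0.5260, 0.9841, -0.0995)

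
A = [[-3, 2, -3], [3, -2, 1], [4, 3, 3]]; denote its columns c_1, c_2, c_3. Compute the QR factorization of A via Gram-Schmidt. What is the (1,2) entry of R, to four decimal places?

e_1 = c_1/‖c_1‖ = (-3, 3, 4)/5.8310 = (-0.5145, 0.5145, 0.6860).
r_{12} = e_1·c_2 = 0.0000.

r_{12} = 0.0000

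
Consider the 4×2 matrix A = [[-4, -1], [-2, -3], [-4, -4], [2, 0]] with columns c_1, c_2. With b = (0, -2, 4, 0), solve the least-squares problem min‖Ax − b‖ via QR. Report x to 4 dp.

c_1 = (-4, -2, -4, 2); ‖c_1‖ = 6.3246, so e_1 = (-0.6325, -0.3162, -0.6325, 0.3162).
e_1·c_2 = (-0.6325)·(-1) + (-0.3162)·(-3) + (-0.6325)·(-4) + 0.3162·0 = 4.1110.
u_2 = c_2 − 4.1110·e_1 = (1.6000, -1.7000, -1.4000, -1.3000).
‖u_2‖ = 3.0166, so e_2 = (0.5304, -0.5635, -0.4641, -0.4309).
Qᵀb = (-1.8974, -0.7293).
Back-substitute: x_2 = -0.7293/3.0166 = -0.2418.
x_1 = (-1.8974 − 4.1110·(-0.2418))/6.3246 = -0.1429.

x = (-0.1429, -0.2418)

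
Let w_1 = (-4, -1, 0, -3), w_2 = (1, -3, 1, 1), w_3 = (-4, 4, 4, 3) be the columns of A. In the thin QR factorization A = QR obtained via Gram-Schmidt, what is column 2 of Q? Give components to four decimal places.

e_2 = (0.1140, -0.9347, 0.2964, 0.1596)

e_1 = w_1/‖w_1‖ = (-4, -1, 0, -3)/5.0990 = (-0.7845, -0.1961, 0.0000, -0.5883).
r_{12} = e_1·w_2 = -0.7845.
u_2 = w_2 + 0.7845·e_1 = (0.3846, -3.1538, 1.0000, 0.5385).
‖u_2‖ = 3.3741, so e_2 = (0.1140, -0.9347, 0.2964, 0.1596).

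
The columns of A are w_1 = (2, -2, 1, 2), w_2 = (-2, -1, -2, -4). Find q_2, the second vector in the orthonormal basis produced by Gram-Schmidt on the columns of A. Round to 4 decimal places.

q_2 = (-0.0412, -0.7628, -0.2886, -0.5772)

q_1 = w_1/‖w_1‖ = (2, -2, 1, 2)/3.6056 = (0.5547, -0.5547, 0.2774, 0.5547).
r_{12} = q_1·w_2 = -3.3282.
u_2 = w_2 + 3.3282·q_1 = (-0.1538, -2.8462, -1.0769, -2.1538).
‖u_2‖ = 3.7314, so q_2 = (-0.0412, -0.7628, -0.2886, -0.5772).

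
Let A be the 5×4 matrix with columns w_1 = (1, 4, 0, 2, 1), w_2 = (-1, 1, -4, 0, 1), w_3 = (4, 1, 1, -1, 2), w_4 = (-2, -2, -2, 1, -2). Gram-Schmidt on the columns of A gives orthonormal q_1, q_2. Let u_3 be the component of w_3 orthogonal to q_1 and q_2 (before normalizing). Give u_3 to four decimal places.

u_3 = (3.2189, -0.3582, -0.4129, -1.8557, 1.9254)

w_1 = (1, 4, 0, 2, 1); ‖w_1‖ = 4.6904, so q_1 = (0.2132, 0.8528, 0.0000, 0.4264, 0.2132).
q_1·w_2 = 0.2132·(-1) + 0.8528·1 + 0.0000·(-4) + 0.4264·0 + 0.2132·1 = 0.8528.
u_2 = w_2 − 0.8528·q_1 = (-1.1818, 0.2727, -4.0000, -0.3636, 0.8182).
‖u_2‖ = 4.2747, so q_2 = (-0.2765, 0.0638, -0.9357, -0.0851, 0.1914).
q_1·w_3 = 0.2132·4 + 0.8528·1 + 0.0000·1 + 0.4264·(-1) + 0.2132·2 = 1.7056; q_2·w_3 = (-0.2765)·4 + 0.0638·1 + (-0.9357)·1 + (-0.0851)·(-1) + 0.1914·2 = -1.5100.
u_3 = w_3 − 1.7056·q_1 + 1.5100·q_2 = (3.2189, -0.3582, -0.4129, -1.8557, 1.9254).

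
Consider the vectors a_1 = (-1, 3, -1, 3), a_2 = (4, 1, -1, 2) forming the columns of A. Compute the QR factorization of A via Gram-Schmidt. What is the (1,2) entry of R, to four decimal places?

r_{12} = 1.3416

a_1 = (-1, 3, -1, 3); ‖a_1‖ = 4.4721, so e_1 = (-0.2236, 0.6708, -0.2236, 0.6708).
r_{12} = e_1·a_2 = 1.3416.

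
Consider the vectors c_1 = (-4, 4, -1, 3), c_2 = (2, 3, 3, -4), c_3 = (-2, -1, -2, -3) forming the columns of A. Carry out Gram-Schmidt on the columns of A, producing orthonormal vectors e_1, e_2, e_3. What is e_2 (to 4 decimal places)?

c_1 = (-4, 4, -1, 3); ‖c_1‖ = 6.4807, so e_1 = (-0.6172, 0.6172, -0.1543, 0.4629).
e_1·c_2 = (-0.6172)·2 + 0.6172·3 + (-0.1543)·3 + 0.4629·(-4) = -1.6973.
u_2 = c_2 + 1.6973·e_1 = (0.9524, 4.0476, 2.7381, -3.2143).
‖u_2‖ = 5.9261, so e_2 = (0.1607, 0.6830, 0.4620, -0.5424).

e_2 = (0.1607, 0.6830, 0.4620, -0.5424)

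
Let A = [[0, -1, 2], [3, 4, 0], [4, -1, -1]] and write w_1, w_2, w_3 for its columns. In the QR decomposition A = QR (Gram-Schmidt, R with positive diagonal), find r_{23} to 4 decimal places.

r_{23} = 0.0713

w_1 = (0, 3, 4); ‖w_1‖ = 5.0000, so q_1 = (0.0000, 0.6000, 0.8000).
q_1·w_2 = 0.0000·(-1) + 0.6000·4 + 0.8000·(-1) = 1.6000.
u_2 = w_2 − 1.6000·q_1 = (-1.0000, 3.0400, -2.2800).
‖u_2‖ = 3.9294, so q_2 = (-0.2545, 0.7737, -0.5802).
r_{23} = q_2·w_3 = 0.0713.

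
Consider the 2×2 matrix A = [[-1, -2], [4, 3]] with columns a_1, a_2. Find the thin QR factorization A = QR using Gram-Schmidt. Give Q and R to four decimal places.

a_1 = (-1, 4); ‖a_1‖ = 4.1231, so e_1 = (-0.2425, 0.9701).
e_1·a_2 = (-0.2425)·(-2) + 0.9701·3 = 3.3955.
u_2 = a_2 − 3.3955·e_1 = (-1.1765, -0.2941).
‖u_2‖ = 1.2127, so e_2 = (-0.9701, -0.2425).

Q = [[-0.2425, -0.9701], [0.9701, -0.2425]], R = [[4.1231, 3.3955], [0.0000, 1.2127]]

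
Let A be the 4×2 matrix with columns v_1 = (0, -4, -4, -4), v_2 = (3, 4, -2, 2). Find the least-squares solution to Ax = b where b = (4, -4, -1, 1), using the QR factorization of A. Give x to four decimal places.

x = (0.3976, 0.1928)

q_1 = v_1/‖v_1‖ = (0, -4, -4, -4)/6.9282 = (0.0000, -0.5774, -0.5774, -0.5774).
r_{12} = q_1·v_2 = -2.3094.
u_2 = v_2 + 2.3094·q_1 = (3.0000, 2.6667, -3.3333, 0.6667).
‖u_2‖ = 5.2599, so q_2 = (0.5704, 0.5070, -0.6337, 0.1267).
Qᵀb = (2.3094, 1.0140).
Back-substitute: x_2 = 1.0140/5.2599 = 0.1928.
x_1 = (2.3094 + 2.3094·0.1928)/6.9282 = 0.3976.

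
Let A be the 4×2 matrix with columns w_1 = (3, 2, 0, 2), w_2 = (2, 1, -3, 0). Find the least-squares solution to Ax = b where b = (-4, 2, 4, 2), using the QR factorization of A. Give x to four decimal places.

x = (0.5057, -1.5747)

w_1 = (3, 2, 0, 2); ‖w_1‖ = 4.1231, so e_1 = (0.7276, 0.4851, 0.0000, 0.4851).
e_1·w_2 = 0.7276·2 + 0.4851·1 + 0.0000·(-3) + 0.4851·0 = 1.9403.
u_2 = w_2 − 1.9403·e_1 = (0.5882, 0.0588, -3.0000, -0.9412).
‖u_2‖ = 3.1993, so e_2 = (0.1839, 0.0184, -0.9377, -0.2942).
Qᵀb = (-0.9701, -5.0379).
Back-substitute: x_2 = -5.0379/3.1993 = -1.5747.
x_1 = (-0.9701 − 1.9403·(-1.5747))/4.1231 = 0.5057.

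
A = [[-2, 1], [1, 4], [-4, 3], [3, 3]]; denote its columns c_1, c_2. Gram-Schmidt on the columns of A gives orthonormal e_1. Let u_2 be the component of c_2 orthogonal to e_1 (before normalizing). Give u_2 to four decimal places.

u_2 = (0.9333, 4.0333, 2.8667, 3.1000)

c_1 = (-2, 1, -4, 3); ‖c_1‖ = 5.4772, so e_1 = (-0.3651, 0.1826, -0.7303, 0.5477).
e_1·c_2 = (-0.3651)·1 + 0.1826·4 + (-0.7303)·3 + 0.5477·3 = -0.1826.
u_2 = c_2 + 0.1826·e_1 = (0.9333, 4.0333, 2.8667, 3.1000).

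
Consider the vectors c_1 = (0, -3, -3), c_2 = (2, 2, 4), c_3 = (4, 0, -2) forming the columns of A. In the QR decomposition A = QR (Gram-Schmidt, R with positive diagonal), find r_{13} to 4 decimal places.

q_1 = c_1/‖c_1‖ = (0, -3, -3)/4.2426 = (0.0000, -0.7071, -0.7071).
r_{13} = q_1·c_3 = 1.4142.

r_{13} = 1.4142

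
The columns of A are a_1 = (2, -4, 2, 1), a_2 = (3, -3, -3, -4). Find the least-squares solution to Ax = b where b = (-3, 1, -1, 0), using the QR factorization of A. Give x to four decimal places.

x = (-0.4392, -0.1276)

a_1 = (2, -4, 2, 1); ‖a_1‖ = 5.0000, so q_1 = (0.4000, -0.8000, 0.4000, 0.2000).
q_1·a_2 = 0.4000·3 + (-0.8000)·(-3) + 0.4000·(-3) + 0.2000·(-4) = 1.6000.
u_2 = a_2 − 1.6000·q_1 = (2.3600, -1.7200, -3.6400, -4.3200).
‖u_2‖ = 6.3592, so q_2 = (0.3711, -0.2705, -0.5724, -0.6793).
Qᵀb = (-2.4000, -0.8114).
Back-substitute: x_2 = -0.8114/6.3592 = -0.1276.
x_1 = (-2.4000 − 1.6000·(-0.1276))/5.0000 = -0.4392.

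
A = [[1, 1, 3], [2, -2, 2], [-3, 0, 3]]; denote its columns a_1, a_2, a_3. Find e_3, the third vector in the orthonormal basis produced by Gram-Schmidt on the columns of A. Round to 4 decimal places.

e_3 = (0.7682, 0.3841, 0.5121)

e_1 = a_1/‖a_1‖ = (1, 2, -3)/3.7417 = (0.2673, 0.5345, -0.8018).
r_{12} = e_1·a_2 = -0.8018.
u_2 = a_2 + 0.8018·e_1 = (1.2143, -1.5714, -0.6429).
‖u_2‖ = 2.0874, so e_2 = (0.5817, -0.7528, -0.3080).
r_{13} = e_1·a_3 = -0.5345; r_{23} = e_2·a_3 = -0.6844.
u_3 = a_3 + 0.5345·e_1 + 0.6844·e_2 = (3.5410, 1.7705, 2.3607).
‖u_3‖ = 4.6093, so e_3 = (0.7682, 0.3841, 0.5121).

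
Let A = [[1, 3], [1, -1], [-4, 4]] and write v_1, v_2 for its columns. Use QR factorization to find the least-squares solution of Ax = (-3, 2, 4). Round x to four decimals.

x = (-1.3676, -0.5441)

v_1 = (1, 1, -4); ‖v_1‖ = 4.2426, so e_1 = (0.2357, 0.2357, -0.9428).
e_1·v_2 = 0.2357·3 + 0.2357·(-1) + (-0.9428)·4 = -3.2998.
u_2 = v_2 + 3.2998·e_1 = (3.7778, -0.2222, 0.8889).
‖u_2‖ = 3.8873, so e_2 = (0.9718, -0.0572, 0.2287).
Qᵀb = (-4.0069, -2.1151).
Back-substitute: x_2 = -2.1151/3.8873 = -0.5441.
x_1 = (-4.0069 + 3.2998·(-0.5441))/4.2426 = -1.3676.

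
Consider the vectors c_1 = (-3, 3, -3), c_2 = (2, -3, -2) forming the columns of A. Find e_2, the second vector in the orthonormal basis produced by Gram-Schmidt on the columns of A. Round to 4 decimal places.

e_2 = (0.2673, -0.5345, -0.8018)

c_1 = (-3, 3, -3); ‖c_1‖ = 5.1962, so e_1 = (-0.5774, 0.5774, -0.5774).
e_1·c_2 = (-0.5774)·2 + 0.5774·(-3) + (-0.5774)·(-2) = -1.7321.
u_2 = c_2 + 1.7321·e_1 = (1.0000, -2.0000, -3.0000).
‖u_2‖ = 3.7417, so e_2 = (0.2673, -0.5345, -0.8018).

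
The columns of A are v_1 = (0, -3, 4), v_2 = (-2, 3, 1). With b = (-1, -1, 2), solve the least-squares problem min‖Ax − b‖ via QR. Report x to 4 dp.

v_1 = (0, -3, 4); ‖v_1‖ = 5.0000, so e_1 = (0.0000, -0.6000, 0.8000).
e_1·v_2 = 0.0000·(-2) + (-0.6000)·3 + 0.8000·1 = -1.0000.
u_2 = v_2 + 1.0000·e_1 = (-2.0000, 2.4000, 1.8000).
‖u_2‖ = 3.6056, so e_2 = (-0.5547, 0.6656, 0.4992).
Qᵀb = (2.2000, 0.8875).
Back-substitute: x_2 = 0.8875/3.6056 = 0.2462.
x_1 = (2.2000 + 1.0000·0.2462)/5.0000 = 0.4892.

x = (0.4892, 0.2462)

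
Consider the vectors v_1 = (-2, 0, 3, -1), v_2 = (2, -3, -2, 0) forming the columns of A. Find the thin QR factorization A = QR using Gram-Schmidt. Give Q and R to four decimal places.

q_1 = v_1/‖v_1‖ = (-2, 0, 3, -1)/3.7417 = (-0.5345, 0.0000, 0.8018, -0.2673).
r_{12} = q_1·v_2 = -2.6726.
u_2 = v_2 + 2.6726·q_1 = (0.5714, -3.0000, 0.1429, -0.7143).
‖u_2‖ = 3.1396, so q_2 = (0.1820, -0.9555, 0.0455, -0.2275).

Q = [[-0.5345, 0.1820], [0.0000, -0.9555], [0.8018, 0.0455], [-0.2673, -0.2275]], R = [[3.7417, -2.6726], [0.0000, 3.1396]]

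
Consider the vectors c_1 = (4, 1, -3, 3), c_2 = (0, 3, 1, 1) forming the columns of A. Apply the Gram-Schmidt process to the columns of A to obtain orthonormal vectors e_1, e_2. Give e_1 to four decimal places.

e_1 = c_1/‖c_1‖ = (4, 1, -3, 3)/5.9161 = (0.6761, 0.1690, -0.5071, 0.5071).

e_1 = (0.6761, 0.1690, -0.5071, 0.5071)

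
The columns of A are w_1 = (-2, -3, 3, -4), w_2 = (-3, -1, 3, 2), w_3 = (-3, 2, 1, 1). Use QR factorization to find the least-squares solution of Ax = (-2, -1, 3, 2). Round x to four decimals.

x = (-0.0587, 1.0026, -0.2060)

w_1 = (-2, -3, 3, -4); ‖w_1‖ = 6.1644, so q_1 = (-0.3244, -0.4867, 0.4867, -0.6489).
q_1·w_2 = (-0.3244)·(-3) + (-0.4867)·(-1) + 0.4867·3 + (-0.6489)·2 = 1.6222.
u_2 = w_2 − 1.6222·q_1 = (-2.4737, -0.2105, 2.2105, 3.0526).
‖u_2‖ = 4.5131, so q_2 = (-0.5481, -0.0466, 0.4898, 0.6764).
q_1·w_3 = (-0.3244)·(-3) + (-0.4867)·2 + 0.4867·1 + (-0.6489)·1 = -0.1622; q_2·w_3 = (-0.5481)·(-3) + (-0.0466)·2 + 0.4898·1 + 0.6764·1 = 2.7172.
u_3 = w_3 + 0.1622·q_1 − 2.7172·q_2 = (-1.5633, 2.0478, -0.2519, -0.9432).
‖u_3‖ = 2.7551, so q_3 = (-0.5674, 0.7433, -0.0914, -0.3423).
Qᵀb = (1.2978, 3.9650, -0.5674).
Back-substitute: x_3 = -0.5674/2.7551 = -0.2060.
x_2 = (3.9650 − 2.7172·(-0.2060))/4.5131 = 1.0026.
x_1 = (1.2978 − 1.6222·1.0026 + 0.1622·(-0.2060))/6.1644 = -0.0587.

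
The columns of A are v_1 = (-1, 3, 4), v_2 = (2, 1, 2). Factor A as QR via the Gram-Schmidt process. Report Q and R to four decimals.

Q = [[-0.1961, 0.9672], [0.5883, -0.0159], [0.7845, 0.2537]], R = [[5.0990, 1.7650], [0.0000, 2.4258]]

q_1 = v_1/‖v_1‖ = (-1, 3, 4)/5.0990 = (-0.1961, 0.5883, 0.7845).
r_{12} = q_1·v_2 = 1.7650.
u_2 = v_2 − 1.7650·q_1 = (2.3462, -0.0385, 0.6154).
‖u_2‖ = 2.4258, so q_2 = (0.9672, -0.0159, 0.2537).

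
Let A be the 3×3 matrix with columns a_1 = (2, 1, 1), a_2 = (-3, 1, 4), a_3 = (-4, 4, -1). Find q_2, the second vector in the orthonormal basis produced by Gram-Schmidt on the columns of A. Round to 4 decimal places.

q_2 = (-0.5247, 0.2295, 0.8198)

q_1 = a_1/‖a_1‖ = (2, 1, 1)/2.4495 = (0.8165, 0.4082, 0.4082).
r_{12} = q_1·a_2 = -0.4082.
u_2 = a_2 + 0.4082·q_1 = (-2.6667, 1.1667, 4.1667).
‖u_2‖ = 5.0827, so q_2 = (-0.5247, 0.2295, 0.8198).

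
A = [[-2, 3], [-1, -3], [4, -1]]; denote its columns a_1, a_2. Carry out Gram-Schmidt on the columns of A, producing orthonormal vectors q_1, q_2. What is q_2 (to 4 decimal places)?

q_1 = a_1/‖a_1‖ = (-2, -1, 4)/4.5826 = (-0.4364, -0.2182, 0.8729).
r_{12} = q_1·a_2 = -1.5275.
u_2 = a_2 + 1.5275·q_1 = (2.3333, -3.3333, 0.3333).
‖u_2‖ = 4.0825, so q_2 = (0.5715, -0.8165, 0.0816).

q_2 = (0.5715, -0.8165, 0.0816)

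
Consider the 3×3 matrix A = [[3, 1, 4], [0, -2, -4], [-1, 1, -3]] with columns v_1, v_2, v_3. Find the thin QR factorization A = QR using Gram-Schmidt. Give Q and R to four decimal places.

Q = [[0.9487, 0.1690, -0.2673], [0.0000, -0.8452, -0.5345], [-0.3162, 0.5071, -0.8018]], R = [[3.1623, 0.6325, 4.7434], [0.0000, 2.3664, 2.5355], [0.0000, 0.0000, 3.4744]]

v_1 = (3, 0, -1); ‖v_1‖ = 3.1623, so e_1 = (0.9487, 0.0000, -0.3162).
e_1·v_2 = 0.9487·1 + 0.0000·(-2) + (-0.3162)·1 = 0.6325.
u_2 = v_2 − 0.6325·e_1 = (0.4000, -2.0000, 1.2000).
‖u_2‖ = 2.3664, so e_2 = (0.1690, -0.8452, 0.5071).
e_1·v_3 = 0.9487·4 + 0.0000·(-4) + (-0.3162)·(-3) = 4.7434; e_2·v_3 = 0.1690·4 + (-0.8452)·(-4) + 0.5071·(-3) = 2.5355.
u_3 = v_3 − 4.7434·e_1 − 2.5355·e_2 = (-0.9286, -1.8571, -2.7857).
‖u_3‖ = 3.4744, so e_3 = (-0.2673, -0.5345, -0.8018).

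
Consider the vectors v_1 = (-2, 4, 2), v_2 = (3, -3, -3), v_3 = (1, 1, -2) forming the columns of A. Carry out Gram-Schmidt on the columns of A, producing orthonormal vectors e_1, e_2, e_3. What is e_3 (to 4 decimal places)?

e_3 = (-0.7071, 0.0000, -0.7071)

e_1 = v_1/‖v_1‖ = (-2, 4, 2)/4.8990 = (-0.4082, 0.8165, 0.4082).
r_{12} = e_1·v_2 = -4.8990.
u_2 = v_2 + 4.8990·e_1 = (1.0000, 1.0000, -1.0000).
‖u_2‖ = 1.7321, so e_2 = (0.5774, 0.5774, -0.5774).
r_{13} = e_1·v_3 = -0.4082; r_{23} = e_2·v_3 = 2.3094.
u_3 = v_3 + 0.4082·e_1 − 2.3094·e_2 = (-0.5000, 0.0000, -0.5000).
‖u_3‖ = 0.7071, so e_3 = (-0.7071, 0.0000, -0.7071).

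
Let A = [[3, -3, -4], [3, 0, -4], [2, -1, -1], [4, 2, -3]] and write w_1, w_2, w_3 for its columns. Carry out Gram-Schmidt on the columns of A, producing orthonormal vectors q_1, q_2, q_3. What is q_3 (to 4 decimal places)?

q_3 = (-0.1169, -0.6345, 0.7389, 0.1941)

q_1 = w_1/‖w_1‖ = (3, 3, 2, 4)/6.1644 = (0.4867, 0.4867, 0.3244, 0.6489).
r_{12} = q_1·w_2 = -0.4867.
u_2 = w_2 + 0.4867·q_1 = (-2.7632, 0.2368, -0.8421, 2.3158).
‖u_2‖ = 3.7099, so q_2 = (-0.7448, 0.0638, -0.2270, 0.6242).
r_{13} = q_1·w_3 = -6.1644; r_{23} = q_2·w_3 = 1.0782.
u_3 = w_3 + 6.1644·q_1 − 1.0782·q_2 = (-0.1969, -1.0688, 1.2447, 0.3270).
‖u_3‖ = 1.6845, so q_3 = (-0.1169, -0.6345, 0.7389, 0.1941).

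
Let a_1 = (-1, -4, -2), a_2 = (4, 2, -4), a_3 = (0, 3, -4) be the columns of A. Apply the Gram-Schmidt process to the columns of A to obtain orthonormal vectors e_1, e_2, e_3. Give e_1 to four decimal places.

e_1 = (-0.2182, -0.8729, -0.4364)

a_1 = (-1, -4, -2); ‖a_1‖ = 4.5826, so e_1 = (-0.2182, -0.8729, -0.4364).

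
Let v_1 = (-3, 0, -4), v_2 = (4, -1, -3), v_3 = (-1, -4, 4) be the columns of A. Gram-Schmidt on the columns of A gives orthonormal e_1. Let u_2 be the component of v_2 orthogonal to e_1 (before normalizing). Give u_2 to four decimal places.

v_1 = (-3, 0, -4); ‖v_1‖ = 5.0000, so e_1 = (-0.6000, 0.0000, -0.8000).
e_1·v_2 = (-0.6000)·4 + 0.0000·(-1) + (-0.8000)·(-3) = 0.0000.
u_2 = v_2 − 0.0000·e_1 = (4.0000, -1.0000, -3.0000).

u_2 = (4.0000, -1.0000, -3.0000)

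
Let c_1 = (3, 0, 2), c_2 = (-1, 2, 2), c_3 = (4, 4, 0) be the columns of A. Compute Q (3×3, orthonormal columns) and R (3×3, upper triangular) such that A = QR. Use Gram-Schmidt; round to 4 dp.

Q = [[0.8321, -0.4120, 0.3714], [0.0000, 0.6695, 0.7428], [0.5547, 0.6180, -0.5571]], R = [[3.6056, 0.2774, 3.3282], [0.0000, 2.9872, 1.0301], [0.0000, 0.0000, 4.4567]]

c_1 = (3, 0, 2); ‖c_1‖ = 3.6056, so e_1 = (0.8321, 0.0000, 0.5547).
e_1·c_2 = 0.8321·(-1) + 0.0000·2 + 0.5547·2 = 0.2774.
u_2 = c_2 − 0.2774·e_1 = (-1.2308, 2.0000, 1.8462).
‖u_2‖ = 2.9872, so e_2 = (-0.4120, 0.6695, 0.6180).
e_1·c_3 = 0.8321·4 + 0.0000·4 + 0.5547·0 = 3.3282; e_2·c_3 = (-0.4120)·4 + 0.6695·4 + 0.6180·0 = 1.0301.
u_3 = c_3 − 3.3282·e_1 − 1.0301·e_2 = (1.6552, 3.3103, -2.4828).
‖u_3‖ = 4.4567, so e_3 = (0.3714, 0.7428, -0.5571).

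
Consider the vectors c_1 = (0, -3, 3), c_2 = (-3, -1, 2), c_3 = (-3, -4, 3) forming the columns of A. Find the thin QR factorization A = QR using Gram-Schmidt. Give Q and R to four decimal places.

Q = [[0.0000, -0.9733, -0.2294], [-0.7071, 0.1622, -0.6882], [0.7071, 0.1622, -0.6882]], R = [[4.2426, 2.1213, 4.9497], [0.0000, 3.0822, 2.7578], [0.0000, 0.0000, 1.3765]]

c_1 = (0, -3, 3); ‖c_1‖ = 4.2426, so e_1 = (0.0000, -0.7071, 0.7071).
e_1·c_2 = 0.0000·(-3) + (-0.7071)·(-1) + 0.7071·2 = 2.1213.
u_2 = c_2 − 2.1213·e_1 = (-3.0000, 0.5000, 0.5000).
‖u_2‖ = 3.0822, so e_2 = (-0.9733, 0.1622, 0.1622).
e_1·c_3 = 0.0000·(-3) + (-0.7071)·(-4) + 0.7071·3 = 4.9497; e_2·c_3 = (-0.9733)·(-3) + 0.1622·(-4) + 0.1622·3 = 2.7578.
u_3 = c_3 − 4.9497·e_1 − 2.7578·e_2 = (-0.3158, -0.9474, -0.9474).
‖u_3‖ = 1.3765, so e_3 = (-0.2294, -0.6882, -0.6882).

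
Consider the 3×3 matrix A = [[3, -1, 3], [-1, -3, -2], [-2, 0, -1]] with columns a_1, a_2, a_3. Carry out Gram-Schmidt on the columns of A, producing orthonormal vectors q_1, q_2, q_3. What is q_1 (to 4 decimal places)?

q_1 = (0.8018, -0.2673, -0.5345)

a_1 = (3, -1, -2); ‖a_1‖ = 3.7417, so q_1 = (0.8018, -0.2673, -0.5345).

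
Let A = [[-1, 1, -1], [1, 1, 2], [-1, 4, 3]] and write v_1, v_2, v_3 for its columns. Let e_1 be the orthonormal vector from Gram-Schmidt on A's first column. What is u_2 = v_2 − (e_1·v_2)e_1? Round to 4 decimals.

u_2 = (-0.3333, 2.3333, 2.6667)

v_1 = (-1, 1, -1); ‖v_1‖ = 1.7321, so e_1 = (-0.5774, 0.5774, -0.5774).
e_1·v_2 = (-0.5774)·1 + 0.5774·1 + (-0.5774)·4 = -2.3094.
u_2 = v_2 + 2.3094·e_1 = (-0.3333, 2.3333, 2.6667).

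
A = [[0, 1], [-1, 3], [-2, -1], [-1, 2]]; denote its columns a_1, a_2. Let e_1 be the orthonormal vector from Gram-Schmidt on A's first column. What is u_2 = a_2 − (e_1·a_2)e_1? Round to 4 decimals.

a_1 = (0, -1, -2, -1); ‖a_1‖ = 2.4495, so e_1 = (0.0000, -0.4082, -0.8165, -0.4082).
e_1·a_2 = 0.0000·1 + (-0.4082)·3 + (-0.8165)·(-1) + (-0.4082)·2 = -1.2247.
u_2 = a_2 + 1.2247·e_1 = (1.0000, 2.5000, -2.0000, 1.5000).

u_2 = (1.0000, 2.5000, -2.0000, 1.5000)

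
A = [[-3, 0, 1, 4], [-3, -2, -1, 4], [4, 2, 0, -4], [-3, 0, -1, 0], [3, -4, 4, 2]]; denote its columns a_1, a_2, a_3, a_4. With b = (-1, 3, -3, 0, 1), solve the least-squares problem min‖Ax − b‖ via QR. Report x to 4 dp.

x = (0.1677, -1.0774, -1.0065, 0.1903)

a_1 = (-3, -3, 4, -3, 3); ‖a_1‖ = 7.2111, so e_1 = (-0.4160, -0.4160, 0.5547, -0.4160, 0.4160).
e_1·a_2 = (-0.4160)·0 + (-0.4160)·(-2) + 0.5547·2 + (-0.4160)·0 + 0.4160·(-4) = 0.2774.
u_2 = a_2 − 0.2774·e_1 = (0.1154, -1.8846, 1.8462, 0.1154, -4.1154).
‖u_2‖ = 4.8911, so e_2 = (0.0236, -0.3853, 0.3774, 0.0236, -0.8414).
e_1·a_3 = (-0.4160)·1 + (-0.4160)·(-1) + 0.5547·0 + (-0.4160)·(-1) + 0.4160·4 = 2.0801; e_2·a_3 = 0.0236·1 + (-0.3853)·(-1) + 0.3774·0 + 0.0236·(-1) + (-0.8414)·4 = -2.9803.
u_3 = a_3 − 2.0801·e_1 + 2.9803·e_2 = (1.9357, -1.2830, -0.0289, -0.0643, 0.6270).
‖u_3‖ = 2.4064, so e_3 = (0.8044, -0.5331, -0.0120, -0.0267, 0.2606).
e_1·a_4 = (-0.4160)·4 + (-0.4160)·4 + 0.5547·(-4) + (-0.4160)·0 + 0.4160·2 = -4.7150; e_2·a_4 = 0.0236·4 + (-0.3853)·4 + 0.3774·(-4) + 0.0236·0 + (-0.8414)·2 = -4.6395; e_3·a_4 = 0.8044·4 + (-0.5331)·4 + (-0.0120)·(-4) + (-0.0267)·0 + 0.2606·2 = 1.6542.
u_4 = a_4 + 4.7150·e_1 + 4.6395·e_2 − 1.6542·e_3 = (0.8173, 1.1327, 0.3865, -1.8079, -0.3731).
‖u_4‖ = 2.3469, so e_4 = (0.3483, 0.4826, 0.1647, -0.7703, -0.1590).
Qᵀb = (-2.0801, -3.1533, -2.1071, 0.4467).
Back-substitute: x_4 = 0.4467/2.3469 = 0.1903.
x_3 = (-2.1071 − 1.6542·0.1903)/2.4064 = -1.0065.
x_2 = (-3.1533 + 2.9803·(-1.0065) + 4.6395·0.1903)/4.8911 = -1.0774.
x_1 = (-2.0801 − 0.2774·(-1.0774) − 2.0801·(-1.0065) + 4.7150·0.1903)/7.2111 = 0.1677.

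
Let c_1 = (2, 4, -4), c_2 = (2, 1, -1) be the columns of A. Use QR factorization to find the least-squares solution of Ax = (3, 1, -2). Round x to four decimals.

e_1 = c_1/‖c_1‖ = (2, 4, -4)/6.0000 = (0.3333, 0.6667, -0.6667).
r_{12} = e_1·c_2 = 2.0000.
u_2 = c_2 − 2.0000·e_1 = (1.3333, -0.3333, 0.3333).
‖u_2‖ = 1.4142, so e_2 = (0.9428, -0.2357, 0.2357).
Qᵀb = (3.0000, 2.1213).
Back-substitute: x_2 = 2.1213/1.4142 = 1.5000.
x_1 = (3.0000 − 2.0000·1.5000)/6.0000 = 0.0000.

x = (0.0000, 1.5000)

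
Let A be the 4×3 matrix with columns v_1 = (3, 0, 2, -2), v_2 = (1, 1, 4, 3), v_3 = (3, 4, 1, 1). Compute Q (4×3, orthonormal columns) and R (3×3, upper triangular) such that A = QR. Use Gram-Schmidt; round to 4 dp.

v_1 = (3, 0, 2, -2); ‖v_1‖ = 4.1231, so e_1 = (0.7276, 0.0000, 0.4851, -0.4851).
e_1·v_2 = 0.7276·1 + 0.0000·1 + 0.4851·4 + (-0.4851)·3 = 1.2127.
u_2 = v_2 − 1.2127·e_1 = (0.1176, 1.0000, 3.4118, 3.5882).
‖u_2‖ = 5.0527, so e_2 = (0.0233, 0.1979, 0.6752, 0.7102).
e_1·v_3 = 0.7276·3 + 0.0000·4 + 0.4851·1 + (-0.4851)·1 = 2.1828; e_2·v_3 = 0.0233·3 + 0.1979·4 + 0.6752·1 + 0.7102·1 = 2.2469.
u_3 = v_3 − 2.1828·e_1 − 2.2469·e_2 = (1.3594, 3.5553, -1.5760, 0.4631).
‖u_3‖ = 4.1457, so e_3 = (0.3279, 0.8576, -0.3802, 0.1117).

Q = [[0.7276, 0.0233, 0.3279], [0.0000, 0.1979, 0.8576], [0.4851, 0.6752, -0.3802], [-0.4851, 0.7102, 0.1117]], R = [[4.1231, 1.2127, 2.1828], [0.0000, 5.0527, 2.2469], [0.0000, 0.0000, 4.1457]]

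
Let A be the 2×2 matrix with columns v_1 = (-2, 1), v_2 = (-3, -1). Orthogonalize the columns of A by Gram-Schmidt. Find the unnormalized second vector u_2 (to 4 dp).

u_2 = (-1.0000, -2.0000)

v_1 = (-2, 1); ‖v_1‖ = 2.2361, so e_1 = (-0.8944, 0.4472).
e_1·v_2 = (-0.8944)·(-3) + 0.4472·(-1) = 2.2361.
u_2 = v_2 − 2.2361·e_1 = (-1.0000, -2.0000).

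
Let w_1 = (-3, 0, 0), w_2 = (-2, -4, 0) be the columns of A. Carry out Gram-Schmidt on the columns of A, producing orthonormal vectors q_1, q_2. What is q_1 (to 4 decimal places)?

q_1 = (-1.0000, 0.0000, 0.0000)

w_1 = (-3, 0, 0); ‖w_1‖ = 3.0000, so q_1 = (-1.0000, 0.0000, 0.0000).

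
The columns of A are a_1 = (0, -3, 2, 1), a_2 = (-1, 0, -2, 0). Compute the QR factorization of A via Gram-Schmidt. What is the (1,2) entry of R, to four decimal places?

r_{12} = -1.0690

a_1 = (0, -3, 2, 1); ‖a_1‖ = 3.7417, so e_1 = (0.0000, -0.8018, 0.5345, 0.2673).
r_{12} = e_1·a_2 = -1.0690.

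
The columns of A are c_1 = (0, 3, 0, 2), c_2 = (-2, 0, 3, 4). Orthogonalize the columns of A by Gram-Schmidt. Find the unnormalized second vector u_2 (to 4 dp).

u_2 = (-2.0000, -1.8462, 3.0000, 2.7692)

c_1 = (0, 3, 0, 2); ‖c_1‖ = 3.6056, so q_1 = (0.0000, 0.8321, 0.0000, 0.5547).
q_1·c_2 = 0.0000·(-2) + 0.8321·0 + 0.0000·3 + 0.5547·4 = 2.2188.
u_2 = c_2 − 2.2188·q_1 = (-2.0000, -1.8462, 3.0000, 2.7692).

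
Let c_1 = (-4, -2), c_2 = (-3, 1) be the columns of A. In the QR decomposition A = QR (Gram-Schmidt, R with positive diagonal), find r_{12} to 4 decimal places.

c_1 = (-4, -2); ‖c_1‖ = 4.4721, so q_1 = (-0.8944, -0.4472).
r_{12} = q_1·c_2 = 2.2361.

r_{12} = 2.2361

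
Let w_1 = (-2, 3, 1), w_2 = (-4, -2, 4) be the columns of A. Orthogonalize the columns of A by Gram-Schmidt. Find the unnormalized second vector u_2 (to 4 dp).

q_1 = w_1/‖w_1‖ = (-2, 3, 1)/3.7417 = (-0.5345, 0.8018, 0.2673).
r_{12} = q_1·w_2 = 1.6036.
u_2 = w_2 − 1.6036·q_1 = (-3.1429, -3.2857, 3.5714).

u_2 = (-3.1429, -3.2857, 3.5714)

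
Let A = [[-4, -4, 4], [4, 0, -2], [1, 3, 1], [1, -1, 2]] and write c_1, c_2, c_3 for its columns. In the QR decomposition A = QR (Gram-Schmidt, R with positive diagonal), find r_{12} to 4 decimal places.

r_{12} = 3.0870

e_1 = c_1/‖c_1‖ = (-4, 4, 1, 1)/5.8310 = (-0.6860, 0.6860, 0.1715, 0.1715).
r_{12} = e_1·c_2 = 3.0870.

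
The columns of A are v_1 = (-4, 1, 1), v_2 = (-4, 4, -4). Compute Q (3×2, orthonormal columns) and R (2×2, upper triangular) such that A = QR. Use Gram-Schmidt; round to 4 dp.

Q = [[-0.9428, -0.0765], [0.2357, 0.5353], [0.2357, -0.8412]], R = [[4.2426, 3.7712], [0.0000, 5.8119]]

v_1 = (-4, 1, 1); ‖v_1‖ = 4.2426, so q_1 = (-0.9428, 0.2357, 0.2357).
q_1·v_2 = (-0.9428)·(-4) + 0.2357·4 + 0.2357·(-4) = 3.7712.
u_2 = v_2 − 3.7712·q_1 = (-0.4444, 3.1111, -4.8889).
‖u_2‖ = 5.8119, so q_2 = (-0.0765, 0.5353, -0.8412).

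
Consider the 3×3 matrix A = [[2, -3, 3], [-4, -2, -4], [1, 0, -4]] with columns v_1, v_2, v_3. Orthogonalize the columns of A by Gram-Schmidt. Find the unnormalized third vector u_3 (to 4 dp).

q_1 = v_1/‖v_1‖ = (2, -4, 1)/4.5826 = (0.4364, -0.8729, 0.2182).
r_{12} = q_1·v_2 = 0.4364.
u_2 = v_2 − 0.4364·q_1 = (-3.1905, -1.6190, -0.0952).
‖u_2‖ = 3.5790, so q_2 = (-0.8914, -0.4524, -0.0266).
r_{13} = q_1·v_3 = 3.9279; r_{23} = q_2·v_3 = -0.7584.
u_3 = v_3 − 3.9279·q_1 + 0.7584·q_2 = (0.6097, -0.9145, -4.8773).

u_3 = (0.6097, -0.9145, -4.8773)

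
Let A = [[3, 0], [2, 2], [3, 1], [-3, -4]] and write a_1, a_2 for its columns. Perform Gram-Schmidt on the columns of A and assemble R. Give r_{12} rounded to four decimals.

r_{12} = 3.4125

a_1 = (3, 2, 3, -3); ‖a_1‖ = 5.5678, so e_1 = (0.5388, 0.3592, 0.5388, -0.5388).
r_{12} = e_1·a_2 = 3.4125.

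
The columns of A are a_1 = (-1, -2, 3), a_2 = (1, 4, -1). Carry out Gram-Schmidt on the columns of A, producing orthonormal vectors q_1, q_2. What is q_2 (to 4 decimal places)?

q_1 = a_1/‖a_1‖ = (-1, -2, 3)/3.7417 = (-0.2673, -0.5345, 0.8018).
r_{12} = q_1·a_2 = -3.2071.
u_2 = a_2 + 3.2071·q_1 = (0.1429, 2.2857, 1.5714).
‖u_2‖ = 2.7775, so q_2 = (0.0514, 0.8230, 0.5658).

q_2 = (0.0514, 0.8230, 0.5658)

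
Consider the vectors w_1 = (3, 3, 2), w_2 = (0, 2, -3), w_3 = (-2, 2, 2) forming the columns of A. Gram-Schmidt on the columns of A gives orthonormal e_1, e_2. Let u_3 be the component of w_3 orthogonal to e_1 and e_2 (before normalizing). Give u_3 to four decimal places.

w_1 = (3, 3, 2); ‖w_1‖ = 4.6904, so e_1 = (0.6396, 0.6396, 0.4264).
e_1·w_2 = 0.6396·0 + 0.6396·2 + 0.4264·(-3) = 0.0000.
u_2 = w_2 − 0.0000·e_1 = (0.0000, 2.0000, -3.0000).
‖u_2‖ = 3.6056, so e_2 = (0.0000, 0.5547, -0.8321).
e_1·w_3 = 0.6396·(-2) + 0.6396·2 + 0.4264·2 = 0.8528; e_2·w_3 = (0.0000)·(-2) + 0.5547·2 + (-0.8321)·2 = -0.5547.
u_3 = w_3 − 0.8528·e_1 + 0.5547·e_2 = (-2.5455, 1.7622, 1.1748).

u_3 = (-2.5455, 1.7622, 1.1748)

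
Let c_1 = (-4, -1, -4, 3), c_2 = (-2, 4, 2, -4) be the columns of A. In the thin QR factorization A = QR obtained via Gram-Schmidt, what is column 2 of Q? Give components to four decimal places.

c_1 = (-4, -1, -4, 3); ‖c_1‖ = 6.4807, so e_1 = (-0.6172, -0.1543, -0.6172, 0.4629).
e_1·c_2 = (-0.6172)·(-2) + (-0.1543)·4 + (-0.6172)·2 + 0.4629·(-4) = -2.4689.
u_2 = c_2 + 2.4689·e_1 = (-3.5238, 3.6190, 0.4762, -2.8571).
‖u_2‖ = 5.8228, so e_2 = (-0.6052, 0.6215, 0.0818, -0.4907).

e_2 = (-0.6052, 0.6215, 0.0818, -0.4907)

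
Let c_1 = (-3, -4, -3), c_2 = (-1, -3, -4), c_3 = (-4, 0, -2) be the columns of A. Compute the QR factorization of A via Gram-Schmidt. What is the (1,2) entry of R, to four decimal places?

r_{12} = 4.6305

q_1 = c_1/‖c_1‖ = (-3, -4, -3)/5.8310 = (-0.5145, -0.6860, -0.5145).
r_{12} = q_1·c_2 = 4.6305.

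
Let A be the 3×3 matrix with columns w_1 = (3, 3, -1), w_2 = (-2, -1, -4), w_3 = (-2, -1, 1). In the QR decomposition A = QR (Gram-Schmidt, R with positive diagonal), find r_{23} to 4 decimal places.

r_{23} = -0.3677

w_1 = (3, 3, -1); ‖w_1‖ = 4.3589, so q_1 = (0.6882, 0.6882, -0.2294).
q_1·w_2 = 0.6882·(-2) + 0.6882·(-1) + (-0.2294)·(-4) = -1.1471.
u_2 = w_2 + 1.1471·q_1 = (-1.2105, -0.2105, -4.2632).
‖u_2‖ = 4.4367, so q_2 = (-0.2728, -0.0475, -0.9609).
r_{23} = q_2·w_3 = -0.3677.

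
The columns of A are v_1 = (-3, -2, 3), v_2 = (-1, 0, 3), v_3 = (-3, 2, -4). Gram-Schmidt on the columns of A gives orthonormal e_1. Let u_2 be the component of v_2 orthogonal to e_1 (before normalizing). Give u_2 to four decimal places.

u_2 = (0.6364, 1.0909, 1.3636)

v_1 = (-3, -2, 3); ‖v_1‖ = 4.6904, so e_1 = (-0.6396, -0.4264, 0.6396).
e_1·v_2 = (-0.6396)·(-1) + (-0.4264)·0 + 0.6396·3 = 2.5584.
u_2 = v_2 − 2.5584·e_1 = (0.6364, 1.0909, 1.3636).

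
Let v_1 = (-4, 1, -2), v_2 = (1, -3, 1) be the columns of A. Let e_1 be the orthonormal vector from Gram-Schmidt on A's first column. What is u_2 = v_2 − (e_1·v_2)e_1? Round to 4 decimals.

e_1 = v_1/‖v_1‖ = (-4, 1, -2)/4.5826 = (-0.8729, 0.2182, -0.4364).
r_{12} = e_1·v_2 = -1.9640.
u_2 = v_2 + 1.9640·e_1 = (-0.7143, -2.5714, 0.1429).

u_2 = (-0.7143, -2.5714, 0.1429)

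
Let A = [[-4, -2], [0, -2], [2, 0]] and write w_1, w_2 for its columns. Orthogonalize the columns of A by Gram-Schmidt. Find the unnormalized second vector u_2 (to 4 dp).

u_2 = (-0.4000, -2.0000, -0.8000)

e_1 = w_1/‖w_1‖ = (-4, 0, 2)/4.4721 = (-0.8944, 0.0000, 0.4472).
r_{12} = e_1·w_2 = 1.7889.
u_2 = w_2 − 1.7889·e_1 = (-0.4000, -2.0000, -0.8000).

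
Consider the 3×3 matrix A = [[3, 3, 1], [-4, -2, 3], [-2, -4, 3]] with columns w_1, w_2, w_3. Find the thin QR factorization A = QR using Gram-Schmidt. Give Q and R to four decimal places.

w_1 = (3, -4, -2); ‖w_1‖ = 5.3852, so e_1 = (0.5571, -0.7428, -0.3714).
e_1·w_2 = 0.5571·3 + (-0.7428)·(-2) + (-0.3714)·(-4) = 4.6424.
u_2 = w_2 − 4.6424·e_1 = (0.4138, 1.4483, -2.2759).
‖u_2‖ = 2.7292, so e_2 = (0.1516, 0.5307, -0.8339).
e_1·w_3 = 0.5571·1 + (-0.7428)·3 + (-0.3714)·3 = -2.7854; e_2·w_3 = 0.1516·1 + 0.5307·3 + (-0.8339)·3 = -0.7581.
u_3 = w_3 + 2.7854·e_1 + 0.7581·e_2 = (2.6667, 1.3333, 1.3333).
‖u_3‖ = 3.2660, so e_3 = (0.8165, 0.4082, 0.4082).

Q = [[0.5571, 0.1516, 0.8165], [-0.7428, 0.5307, 0.4082], [-0.3714, -0.8339, 0.4082]], R = [[5.3852, 4.6424, -2.7854], [0.0000, 2.7292, -0.7581], [0.0000, 0.0000, 3.2660]]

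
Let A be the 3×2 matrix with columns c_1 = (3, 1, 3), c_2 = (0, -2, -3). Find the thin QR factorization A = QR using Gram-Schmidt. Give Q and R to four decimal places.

c_1 = (3, 1, 3); ‖c_1‖ = 4.3589, so q_1 = (0.6882, 0.2294, 0.6882).
q_1·c_2 = 0.6882·0 + 0.2294·(-2) + 0.6882·(-3) = -2.5236.
u_2 = c_2 + 2.5236·q_1 = (1.7368, -1.4211, -1.2632).
‖u_2‖ = 2.5752, so q_2 = (0.6745, -0.5518, -0.4905).

Q = [[0.6882, 0.6745], [0.2294, -0.5518], [0.6882, -0.4905]], R = [[4.3589, -2.5236], [0.0000, 2.5752]]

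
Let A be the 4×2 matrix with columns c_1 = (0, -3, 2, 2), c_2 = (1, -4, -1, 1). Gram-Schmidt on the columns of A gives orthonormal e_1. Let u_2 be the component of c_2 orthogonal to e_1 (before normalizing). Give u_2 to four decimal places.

c_1 = (0, -3, 2, 2); ‖c_1‖ = 4.1231, so e_1 = (0.0000, -0.7276, 0.4851, 0.4851).
e_1·c_2 = 0.0000·1 + (-0.7276)·(-4) + 0.4851·(-1) + 0.4851·1 = 2.9104.
u_2 = c_2 − 2.9104·e_1 = (1.0000, -1.8824, -2.4118, -0.4118).

u_2 = (1.0000, -1.8824, -2.4118, -0.4118)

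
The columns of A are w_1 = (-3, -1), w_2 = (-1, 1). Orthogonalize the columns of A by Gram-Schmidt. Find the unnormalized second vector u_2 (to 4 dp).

w_1 = (-3, -1); ‖w_1‖ = 3.1623, so q_1 = (-0.9487, -0.3162).
q_1·w_2 = (-0.9487)·(-1) + (-0.3162)·1 = 0.6325.
u_2 = w_2 − 0.6325·q_1 = (-0.4000, 1.2000).

u_2 = (-0.4000, 1.2000)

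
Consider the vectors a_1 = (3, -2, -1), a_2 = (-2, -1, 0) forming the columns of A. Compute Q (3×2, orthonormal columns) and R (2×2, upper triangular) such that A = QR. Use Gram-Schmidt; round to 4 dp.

Q = [[0.8018, -0.5819], [-0.5345, -0.8001], [-0.2673, -0.1455]], R = [[3.7417, -1.0690], [0.0000, 1.9640]]

e_1 = a_1/‖a_1‖ = (3, -2, -1)/3.7417 = (0.8018, -0.5345, -0.2673).
r_{12} = e_1·a_2 = -1.0690.
u_2 = a_2 + 1.0690·e_1 = (-1.1429, -1.5714, -0.2857).
‖u_2‖ = 1.9640, so e_2 = (-0.5819, -0.8001, -0.1455).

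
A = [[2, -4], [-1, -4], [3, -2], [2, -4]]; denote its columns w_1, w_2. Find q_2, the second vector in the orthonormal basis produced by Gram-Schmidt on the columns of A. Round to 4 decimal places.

q_2 = (-0.3430, -0.8575, 0.1715, -0.3430)

q_1 = w_1/‖w_1‖ = (2, -1, 3, 2)/4.2426 = (0.4714, -0.2357, 0.7071, 0.4714).
r_{12} = q_1·w_2 = -4.2426.
u_2 = w_2 + 4.2426·q_1 = (-2.0000, -5.0000, 1.0000, -2.0000).
‖u_2‖ = 5.8310, so q_2 = (-0.3430, -0.8575, 0.1715, -0.3430).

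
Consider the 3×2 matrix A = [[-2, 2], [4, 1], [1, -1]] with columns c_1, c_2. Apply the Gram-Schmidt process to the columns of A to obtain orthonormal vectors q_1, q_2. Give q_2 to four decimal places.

q_2 = (0.7807, 0.4880, -0.3904)

q_1 = c_1/‖c_1‖ = (-2, 4, 1)/4.5826 = (-0.4364, 0.8729, 0.2182).
r_{12} = q_1·c_2 = -0.2182.
u_2 = c_2 + 0.2182·q_1 = (1.9048, 1.1905, -0.9524).
‖u_2‖ = 2.4398, so q_2 = (0.7807, 0.4880, -0.3904).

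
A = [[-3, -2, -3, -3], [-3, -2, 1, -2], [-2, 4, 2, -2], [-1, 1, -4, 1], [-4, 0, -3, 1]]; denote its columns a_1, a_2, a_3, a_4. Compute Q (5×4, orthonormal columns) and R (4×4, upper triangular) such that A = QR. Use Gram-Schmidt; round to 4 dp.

Q = [[-0.4804, -0.3555, -0.2125, -0.7140], [-0.4804, -0.3555, 0.5312, 0.0960], [-0.3203, 0.8346, 0.3372, -0.2948], [-0.1601, 0.2164, -0.7114, -0.0567], [-0.6405, 0.0618, -0.2298, 0.6251]], R = [[6.2450, 0.4804, 2.8823, 2.2418], [0.0000, 4.9769, 1.3292, 0.3864], [0.0000, 0.0000, 5.3782, -2.0407], [0.0000, 0.0000, 0.0000, 3.1082]]

a_1 = (-3, -3, -2, -1, -4); ‖a_1‖ = 6.2450, so q_1 = (-0.4804, -0.4804, -0.3203, -0.1601, -0.6405).
q_1·a_2 = (-0.4804)·(-2) + (-0.4804)·(-2) + (-0.3203)·4 + (-0.1601)·1 + (-0.6405)·0 = 0.4804.
u_2 = a_2 − 0.4804·q_1 = (-1.7692, -1.7692, 4.1538, 1.0769, 0.3077).
‖u_2‖ = 4.9769, so q_2 = (-0.3555, -0.3555, 0.8346, 0.2164, 0.0618).
q_1·a_3 = (-0.4804)·(-3) + (-0.4804)·1 + (-0.3203)·2 + (-0.1601)·(-4) + (-0.6405)·(-3) = 2.8823; q_2·a_3 = (-0.3555)·(-3) + (-0.3555)·1 + 0.8346·2 + 0.2164·(-4) + 0.0618·(-3) = 1.3292.
u_3 = a_3 − 2.8823·q_1 − 1.3292·q_2 = (-1.1429, 2.8571, 1.8137, -3.8261, -1.2360).
‖u_3‖ = 5.3782, so q_3 = (-0.2125, 0.5312, 0.3372, -0.7114, -0.2298).
q_1·a_4 = (-0.4804)·(-3) + (-0.4804)·(-2) + (-0.3203)·(-2) + (-0.1601)·1 + (-0.6405)·1 = 2.2418; q_2·a_4 = (-0.3555)·(-3) + (-0.3555)·(-2) + 0.8346·(-2) + 0.2164·1 + 0.0618·1 = 0.3864; q_3·a_4 = (-0.2125)·(-3) + 0.5312·(-2) + 0.3372·(-2) + (-0.7114)·1 + (-0.2298)·1 = -2.0407.
u_4 = a_4 − 2.2418·q_1 − 0.3864·q_2 + 2.0407·q_3 = (-2.2193, 0.2984, -0.9164, -0.1764, 1.9430).
‖u_4‖ = 3.1082, so q_4 = (-0.7140, 0.0960, -0.2948, -0.0567, 0.6251).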